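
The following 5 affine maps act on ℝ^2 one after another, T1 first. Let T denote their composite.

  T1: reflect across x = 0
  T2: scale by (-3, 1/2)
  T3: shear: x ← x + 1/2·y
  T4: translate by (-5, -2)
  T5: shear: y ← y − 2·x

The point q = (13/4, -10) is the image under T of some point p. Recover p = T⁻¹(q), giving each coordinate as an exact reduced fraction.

p = (3, -3)

T1 = [-1 0 0; 0 1 0; 0 0 1]
T2·T1 = [3 0 0; 0 1/2 0; 0 0 1]
T3·…·T1 = [3 1/4 0; 0 1/2 0; 0 0 1]
T4·…·T1 = [3 1/4 -5; 0 1/2 -2; 0 0 1]
T5·…·T1 = [3 1/4 -5; -6 0 8; 0 0 1]
det M = 3/2; M⁻¹ = [0 -1/6 4/3; 4 2 4; 0 0 1]
M⁻¹ · (13/4, -10)ᵀ = (3, -3)ᵀ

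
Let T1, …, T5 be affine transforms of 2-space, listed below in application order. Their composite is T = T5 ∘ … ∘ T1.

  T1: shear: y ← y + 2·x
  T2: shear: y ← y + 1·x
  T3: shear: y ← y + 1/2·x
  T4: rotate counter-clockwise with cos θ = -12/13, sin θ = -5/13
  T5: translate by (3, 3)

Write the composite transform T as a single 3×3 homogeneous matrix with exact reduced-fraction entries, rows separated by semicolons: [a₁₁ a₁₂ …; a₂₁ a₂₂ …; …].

T1 = [1 0 0; 2 1 0; 0 0 1]
T2·T1 = [1 0 0; 3 1 0; 0 0 1]
T3·…·T1 = [1 0 0; 7/2 1 0; 0 0 1]
T4·…·T1 = [11/26 5/13 0; -47/13 -12/13 0; 0 0 1]
T5·…·T1 = [11/26 5/13 3; -47/13 -12/13 3; 0 0 1]

T = [11/26 5/13 3; -47/13 -12/13 3; 0 0 1]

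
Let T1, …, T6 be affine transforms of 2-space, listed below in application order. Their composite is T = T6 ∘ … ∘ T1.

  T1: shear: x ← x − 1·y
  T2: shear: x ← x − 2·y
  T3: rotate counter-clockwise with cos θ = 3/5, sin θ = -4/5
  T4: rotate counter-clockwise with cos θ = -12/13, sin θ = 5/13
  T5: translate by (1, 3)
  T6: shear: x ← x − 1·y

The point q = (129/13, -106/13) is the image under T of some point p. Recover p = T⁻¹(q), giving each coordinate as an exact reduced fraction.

p = (-5, 2)

T1 = [1 -1 0; 0 1 0; 0 0 1]
T2·T1 = [1 -3 0; 0 1 0; 0 0 1]
T3·…·T1 = [3/5 -1 0; -4/5 3 0; 0 0 1]
T4·…·T1 = [-16/65 -3/13 0; 63/65 -41/13 0; 0 0 1]
T5·…·T1 = [-16/65 -3/13 1; 63/65 -41/13 3; 0 0 1]
T6·…·T1 = [-79/65 38/13 -2; 63/65 -41/13 3; 0 0 1]
det M = 1; M⁻¹ = [-41/13 -38/13 32/13; -63/65 -79/65 111/65; 0 0 1]
M⁻¹ · (129/13, -106/13)ᵀ = (-5, 2)ᵀ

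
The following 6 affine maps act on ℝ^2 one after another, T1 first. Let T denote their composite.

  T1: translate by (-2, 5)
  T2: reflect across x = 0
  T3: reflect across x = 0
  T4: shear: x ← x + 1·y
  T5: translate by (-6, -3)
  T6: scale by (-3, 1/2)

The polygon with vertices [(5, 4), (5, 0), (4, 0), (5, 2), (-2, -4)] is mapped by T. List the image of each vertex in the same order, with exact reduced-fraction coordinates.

image vertices: (-18, 3), (-6, 1), (-3, 1), (-12, 2), (27, -1)

T1 translate by (-2, 5): (5, 4) → (3, 9); (5, 0) → (3, 5); (4, 0) → (2, 5); (5, 2) → (3, 7); (-2, -4) → (-4, 1)
T2 reflect across x = 0: (3, 9) → (-3, 9); (3, 5) → (-3, 5); (2, 5) → (-2, 5); (3, 7) → (-3, 7); (-4, 1) → (4, 1)
T3 reflect across x = 0: (-3, 9) → (3, 9); (-3, 5) → (3, 5); (-2, 5) → (2, 5); (-3, 7) → (3, 7); (4, 1) → (-4, 1)
T4 shear: x ← x + 1·y: (3, 9) → (12, 9); (3, 5) → (8, 5); (2, 5) → (7, 5); (3, 7) → (10, 7); (-4, 1) → (-3, 1)
T5 translate by (-6, -3): (12, 9) → (6, 6); (8, 5) → (2, 2); (7, 5) → (1, 2); (10, 7) → (4, 4); (-3, 1) → (-9, -2)
T6 scale by (-3, 1/2): (6, 6) → (-18, 3); (2, 2) → (-6, 1); (1, 2) → (-3, 1); (4, 4) → (-12, 2); (-9, -2) → (27, -1)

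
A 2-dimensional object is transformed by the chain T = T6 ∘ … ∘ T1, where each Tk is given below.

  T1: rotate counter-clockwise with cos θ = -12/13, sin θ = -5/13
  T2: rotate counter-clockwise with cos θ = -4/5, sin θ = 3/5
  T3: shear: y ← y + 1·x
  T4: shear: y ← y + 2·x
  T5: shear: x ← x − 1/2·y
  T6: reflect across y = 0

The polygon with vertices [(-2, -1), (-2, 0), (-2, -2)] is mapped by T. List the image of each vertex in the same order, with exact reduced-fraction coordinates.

image vertices: (173/130, 457/65), (47/65, 346/65), (126/65, 568/65)

T1 rotate counter-clockwise with cos θ = -12/13, sin θ = -5/13: (-2, -1) → (19/13, 22/13); (-2, 0) → (24/13, 10/13); (-2, -2) → (14/13, 34/13)
T2 rotate counter-clockwise with cos θ = -4/5, sin θ = 3/5: (19/13, 22/13) → (-142/65, -31/65); (24/13, 10/13) → (-126/65, 32/65); (14/13, 34/13) → (-158/65, -94/65)
T3 shear: y ← y + 1·x: (-142/65, -31/65) → (-142/65, -173/65); (-126/65, 32/65) → (-126/65, -94/65); (-158/65, -94/65) → (-158/65, -252/65)
T4 shear: y ← y + 2·x: (-142/65, -173/65) → (-142/65, -457/65); (-126/65, -94/65) → (-126/65, -346/65); (-158/65, -252/65) → (-158/65, -568/65)
T5 shear: x ← x − 1/2·y: (-142/65, -457/65) → (173/130, -457/65); (-126/65, -346/65) → (47/65, -346/65); (-158/65, -568/65) → (126/65, -568/65)
T6 reflect across y = 0: (173/130, -457/65) → (173/130, 457/65); (47/65, -346/65) → (47/65, 346/65); (126/65, -568/65) → (126/65, 568/65)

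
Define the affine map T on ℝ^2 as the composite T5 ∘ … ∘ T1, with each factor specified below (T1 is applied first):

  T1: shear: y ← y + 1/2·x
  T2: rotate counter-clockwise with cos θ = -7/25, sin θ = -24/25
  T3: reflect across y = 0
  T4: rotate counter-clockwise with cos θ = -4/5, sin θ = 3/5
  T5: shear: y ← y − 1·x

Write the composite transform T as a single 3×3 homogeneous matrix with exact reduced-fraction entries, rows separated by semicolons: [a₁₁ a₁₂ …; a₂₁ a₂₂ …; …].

T1 = [1 0 0; 1/2 1 0; 0 0 1]
T2·T1 = [1/5 24/25 0; -11/10 -7/25 0; 0 0 1]
T3·…·T1 = [1/5 24/25 0; 11/10 7/25 0; 0 0 1]
T4·…·T1 = [-41/50 -117/125 0; -19/25 44/125 0; 0 0 1]
T5·…·T1 = [-41/50 -117/125 0; 3/50 161/125 0; 0 0 1]

T = [-41/50 -117/125 0; 3/50 161/125 0; 0 0 1]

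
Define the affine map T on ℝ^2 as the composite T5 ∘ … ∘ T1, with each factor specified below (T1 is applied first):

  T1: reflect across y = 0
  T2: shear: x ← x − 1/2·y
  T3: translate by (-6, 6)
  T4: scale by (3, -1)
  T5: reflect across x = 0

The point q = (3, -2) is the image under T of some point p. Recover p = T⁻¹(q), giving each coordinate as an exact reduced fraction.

T1 = [1 0 0; 0 -1 0; 0 0 1]
T2·T1 = [1 1/2 0; 0 -1 0; 0 0 1]
T3·…·T1 = [1 1/2 -6; 0 -1 6; 0 0 1]
T4·…·T1 = [3 3/2 -18; 0 1 -6; 0 0 1]
T5·…·T1 = [-3 -3/2 18; 0 1 -6; 0 0 1]
det M = -3; M⁻¹ = [-1/3 -1/2 3; 0 1 6; 0 0 1]
M⁻¹ · (3, -2)ᵀ = (3, 4)ᵀ

p = (3, 4)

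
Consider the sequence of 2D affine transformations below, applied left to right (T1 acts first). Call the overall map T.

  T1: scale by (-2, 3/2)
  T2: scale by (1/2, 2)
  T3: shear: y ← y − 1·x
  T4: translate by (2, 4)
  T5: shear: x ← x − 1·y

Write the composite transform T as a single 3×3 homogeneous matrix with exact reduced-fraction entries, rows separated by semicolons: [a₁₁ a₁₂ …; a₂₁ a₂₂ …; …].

T = [-2 -3 -2; 1 3 4; 0 0 1]

T1 = [-2 0 0; 0 3/2 0; 0 0 1]
T2·T1 = [-1 0 0; 0 3 0; 0 0 1]
T3·…·T1 = [-1 0 0; 1 3 0; 0 0 1]
T4·…·T1 = [-1 0 2; 1 3 4; 0 0 1]
T5·…·T1 = [-2 -3 -2; 1 3 4; 0 0 1]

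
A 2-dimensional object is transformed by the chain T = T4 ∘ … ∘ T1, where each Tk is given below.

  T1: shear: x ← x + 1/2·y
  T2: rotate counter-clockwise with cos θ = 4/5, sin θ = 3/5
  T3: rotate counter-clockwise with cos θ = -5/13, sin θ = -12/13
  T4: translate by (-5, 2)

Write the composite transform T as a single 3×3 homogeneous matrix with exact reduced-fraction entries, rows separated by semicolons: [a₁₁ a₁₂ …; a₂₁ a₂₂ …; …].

T1 = [1 1/2 0; 0 1 0; 0 0 1]
T2·T1 = [4/5 -1/5 0; 3/5 11/10 0; 0 0 1]
T3·…·T1 = [16/65 71/65 0; -63/65 -31/130 0; 0 0 1]
T4·…·T1 = [16/65 71/65 -5; -63/65 -31/130 2; 0 0 1]

T = [16/65 71/65 -5; -63/65 -31/130 2; 0 0 1]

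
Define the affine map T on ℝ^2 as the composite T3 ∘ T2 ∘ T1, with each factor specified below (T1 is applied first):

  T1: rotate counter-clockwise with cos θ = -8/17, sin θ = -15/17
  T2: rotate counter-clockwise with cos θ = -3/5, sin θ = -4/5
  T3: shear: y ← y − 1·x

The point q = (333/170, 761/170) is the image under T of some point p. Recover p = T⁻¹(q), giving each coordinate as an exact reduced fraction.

p = (5, -9/2)

T1 = [-8/17 15/17 0; -15/17 -8/17 0; 0 0 1]
T2·T1 = [-36/85 -77/85 0; 77/85 -36/85 0; 0 0 1]
T3·…·T1 = [-36/85 -77/85 0; 113/85 41/85 0; 0 0 1]
det M = 1; M⁻¹ = [41/85 77/85 0; -113/85 -36/85 0; 0 0 1]
M⁻¹ · (333/170, 761/170)ᵀ = (5, -9/2)ᵀ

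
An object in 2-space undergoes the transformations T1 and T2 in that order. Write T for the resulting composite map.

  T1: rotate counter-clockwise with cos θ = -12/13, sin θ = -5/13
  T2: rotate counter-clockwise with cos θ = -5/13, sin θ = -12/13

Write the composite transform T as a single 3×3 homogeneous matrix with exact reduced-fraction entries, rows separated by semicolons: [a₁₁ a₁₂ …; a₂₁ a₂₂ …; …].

T = [0 -1 0; 1 0 0; 0 0 1]

T1 = [-12/13 5/13 0; -5/13 -12/13 0; 0 0 1]
T2·T1 = [0 -1 0; 1 0 0; 0 0 1]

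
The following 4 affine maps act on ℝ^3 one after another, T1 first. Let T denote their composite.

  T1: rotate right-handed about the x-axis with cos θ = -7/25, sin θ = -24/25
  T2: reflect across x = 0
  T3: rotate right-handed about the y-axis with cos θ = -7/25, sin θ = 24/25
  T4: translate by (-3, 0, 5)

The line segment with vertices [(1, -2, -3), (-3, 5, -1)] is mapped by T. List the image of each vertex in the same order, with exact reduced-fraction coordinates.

T1 rotate right-handed about the x-axis with cos θ = -7/25, sin θ = -24/25: (1, -2, -3) → (1, -58/25, 69/25); (-3, 5, -1) → (-3, -59/25, -113/25)
T2 reflect across x = 0: (1, -58/25, 69/25) → (-1, -58/25, 69/25); (-3, -59/25, -113/25) → (3, -59/25, -113/25)
T3 rotate right-handed about the y-axis with cos θ = -7/25, sin θ = 24/25: (-1, -58/25, 69/25) → (1831/625, -58/25, 117/625); (3, -59/25, -113/25) → (-3237/625, -59/25, -1009/625)
T4 translate by (-3, 0, 5): (1831/625, -58/25, 117/625) → (-44/625, -58/25, 3242/625); (-3237/625, -59/25, -1009/625) → (-5112/625, -59/25, 2116/625)

image vertices: (-44/625, -58/25, 3242/625), (-5112/625, -59/25, 2116/625)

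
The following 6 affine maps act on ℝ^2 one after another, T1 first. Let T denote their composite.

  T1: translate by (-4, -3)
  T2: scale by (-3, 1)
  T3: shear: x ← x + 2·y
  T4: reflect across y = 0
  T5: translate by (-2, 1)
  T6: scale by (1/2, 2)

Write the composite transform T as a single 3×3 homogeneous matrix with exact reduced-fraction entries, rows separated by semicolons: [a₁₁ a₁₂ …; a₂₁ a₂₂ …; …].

T = [-3/2 1 2; 0 -2 8; 0 0 1]

T1 = [1 0 -4; 0 1 -3; 0 0 1]
T2·T1 = [-3 0 12; 0 1 -3; 0 0 1]
T3·…·T1 = [-3 2 6; 0 1 -3; 0 0 1]
T4·…·T1 = [-3 2 6; 0 -1 3; 0 0 1]
T5·…·T1 = [-3 2 4; 0 -1 4; 0 0 1]
T6·…·T1 = [-3/2 1 2; 0 -2 8; 0 0 1]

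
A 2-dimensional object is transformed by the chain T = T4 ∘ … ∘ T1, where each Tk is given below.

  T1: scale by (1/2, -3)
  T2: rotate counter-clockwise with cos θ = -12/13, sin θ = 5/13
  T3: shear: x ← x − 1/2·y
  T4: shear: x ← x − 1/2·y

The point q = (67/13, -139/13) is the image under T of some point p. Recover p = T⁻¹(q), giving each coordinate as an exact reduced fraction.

T1 = [1/2 0 0; 0 -3 0; 0 0 1]
T2·T1 = [-6/13 15/13 0; 5/26 36/13 0; 0 0 1]
T3·…·T1 = [-29/52 -3/13 0; 5/26 36/13 0; 0 0 1]
T4·…·T1 = [-17/26 -21/13 0; 5/26 36/13 0; 0 0 1]
det M = -3/2; M⁻¹ = [-24/13 -14/13 0; 5/39 17/39 0; 0 0 1]
M⁻¹ · (67/13, -139/13)ᵀ = (2, -4)ᵀ

p = (2, -4)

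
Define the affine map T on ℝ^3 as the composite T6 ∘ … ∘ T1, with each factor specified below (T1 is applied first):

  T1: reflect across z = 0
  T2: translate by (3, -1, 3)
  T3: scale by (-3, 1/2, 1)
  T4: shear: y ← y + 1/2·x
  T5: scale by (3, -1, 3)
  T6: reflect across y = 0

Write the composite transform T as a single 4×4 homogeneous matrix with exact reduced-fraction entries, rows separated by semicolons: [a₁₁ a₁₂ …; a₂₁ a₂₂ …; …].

T1 = [1 0 0 0; 0 1 0 0; 0 0 -1 0; 0 0 0 1]
T2·T1 = [1 0 0 3; 0 1 0 -1; 0 0 -1 3; 0 0 0 1]
T3·…·T1 = [-3 0 0 -9; 0 1/2 0 -1/2; 0 0 -1 3; 0 0 0 1]
T4·…·T1 = [-3 0 0 -9; -3/2 1/2 0 -5; 0 0 -1 3; 0 0 0 1]
T5·…·T1 = [-9 0 0 -27; 3/2 -1/2 0 5; 0 0 -3 9; 0 0 0 1]
T6·…·T1 = [-9 0 0 -27; -3/2 1/2 0 -5; 0 0 -3 9; 0 0 0 1]

T = [-9 0 0 -27; -3/2 1/2 0 -5; 0 0 -3 9; 0 0 0 1]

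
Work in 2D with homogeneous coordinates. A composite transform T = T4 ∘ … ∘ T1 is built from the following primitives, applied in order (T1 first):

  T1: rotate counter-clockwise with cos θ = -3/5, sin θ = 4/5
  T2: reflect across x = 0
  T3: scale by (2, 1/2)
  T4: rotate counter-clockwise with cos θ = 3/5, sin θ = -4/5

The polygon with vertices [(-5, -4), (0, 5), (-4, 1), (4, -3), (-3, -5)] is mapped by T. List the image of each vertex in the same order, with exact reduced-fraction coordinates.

T1 rotate counter-clockwise with cos θ = -3/5, sin θ = 4/5: (-5, -4) → (31/5, -8/5); (0, 5) → (-4, -3); (-4, 1) → (8/5, -19/5); (4, -3) → (0, 5); (-3, -5) → (29/5, 3/5)
T2 reflect across x = 0: (31/5, -8/5) → (-31/5, -8/5); (-4, -3) → (4, -3); (8/5, -19/5) → (-8/5, -19/5); (0, 5) → (0, 5); (29/5, 3/5) → (-29/5, 3/5)
T3 scale by (2, 1/2): (-31/5, -8/5) → (-62/5, -4/5); (4, -3) → (8, -3/2); (-8/5, -19/5) → (-16/5, -19/10); (0, 5) → (0, 5/2); (-29/5, 3/5) → (-58/5, 3/10)
T4 rotate counter-clockwise with cos θ = 3/5, sin θ = -4/5: (-62/5, -4/5) → (-202/25, 236/25); (8, -3/2) → (18/5, -73/10); (-16/5, -19/10) → (-86/25, 71/50); (0, 5/2) → (2, 3/2); (-58/5, 3/10) → (-168/25, 473/50)

image vertices: (-202/25, 236/25), (18/5, -73/10), (-86/25, 71/50), (2, 3/2), (-168/25, 473/50)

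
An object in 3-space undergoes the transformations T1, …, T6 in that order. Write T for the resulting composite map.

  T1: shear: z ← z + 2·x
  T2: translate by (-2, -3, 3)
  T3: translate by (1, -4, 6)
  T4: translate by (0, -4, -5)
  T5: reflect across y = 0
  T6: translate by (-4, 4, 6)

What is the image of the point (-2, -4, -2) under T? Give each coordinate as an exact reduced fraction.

T(p) = (-7, 19, 4)

T1 shear: z ← z + 2·x: (-2, -4, -2) → (-2, -4, -6)
T2 translate by (-2, -3, 3): (-2, -4, -6) → (-4, -7, -3)
T3 translate by (1, -4, 6): (-4, -7, -3) → (-3, -11, 3)
T4 translate by (0, -4, -5): (-3, -11, 3) → (-3, -15, -2)
T5 reflect across y = 0: (-3, -15, -2) → (-3, 15, -2)
T6 translate by (-4, 4, 6): (-3, 15, -2) → (-7, 19, 4)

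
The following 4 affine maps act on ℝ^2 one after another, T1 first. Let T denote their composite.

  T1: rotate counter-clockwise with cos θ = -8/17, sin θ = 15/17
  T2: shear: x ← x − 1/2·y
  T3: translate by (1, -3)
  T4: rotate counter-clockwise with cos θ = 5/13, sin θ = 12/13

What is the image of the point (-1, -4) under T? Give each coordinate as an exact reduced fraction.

T(p) = (93/26, 44/13)

T1 rotate counter-clockwise with cos θ = -8/17, sin θ = 15/17: (-1, -4) → (4, 1)
T2 shear: x ← x − 1/2·y: (4, 1) → (7/2, 1)
T3 translate by (1, -3): (7/2, 1) → (9/2, -2)
T4 rotate counter-clockwise with cos θ = 5/13, sin θ = 12/13: (9/2, -2) → (93/26, 44/13)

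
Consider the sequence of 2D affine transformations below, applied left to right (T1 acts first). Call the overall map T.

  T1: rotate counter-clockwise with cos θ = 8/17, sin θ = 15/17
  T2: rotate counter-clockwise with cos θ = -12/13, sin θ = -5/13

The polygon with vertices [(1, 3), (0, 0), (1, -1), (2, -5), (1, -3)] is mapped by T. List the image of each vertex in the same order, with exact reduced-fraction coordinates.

T1 rotate counter-clockwise with cos θ = 8/17, sin θ = 15/17: (1, 3) → (-37/17, 39/17); (0, 0) → (0, 0); (1, -1) → (23/17, 7/17); (2, -5) → (91/17, -10/17); (1, -3) → (53/17, -9/17)
T2 rotate counter-clockwise with cos θ = -12/13, sin θ = -5/13: (-37/17, 39/17) → (639/221, -283/221); (0, 0) → (0, 0); (23/17, 7/17) → (-241/221, -199/221); (91/17, -10/17) → (-1142/221, -335/221); (53/17, -9/17) → (-681/221, -157/221)

image vertices: (639/221, -283/221), (0, 0), (-241/221, -199/221), (-1142/221, -335/221), (-681/221, -157/221)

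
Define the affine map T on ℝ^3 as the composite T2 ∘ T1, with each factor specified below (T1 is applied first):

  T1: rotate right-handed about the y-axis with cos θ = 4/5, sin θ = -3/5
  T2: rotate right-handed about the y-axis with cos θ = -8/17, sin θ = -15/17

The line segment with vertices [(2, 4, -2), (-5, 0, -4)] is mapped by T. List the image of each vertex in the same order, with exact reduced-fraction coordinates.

image vertices: (-82/85, 4, 226/85), (529/85, 0, 128/85)

T1 rotate right-handed about the y-axis with cos θ = 4/5, sin θ = -3/5: (2, 4, -2) → (14/5, 4, -2/5); (-5, 0, -4) → (-8/5, 0, -31/5)
T2 rotate right-handed about the y-axis with cos θ = -8/17, sin θ = -15/17: (14/5, 4, -2/5) → (-82/85, 4, 226/85); (-8/5, 0, -31/5) → (529/85, 0, 128/85)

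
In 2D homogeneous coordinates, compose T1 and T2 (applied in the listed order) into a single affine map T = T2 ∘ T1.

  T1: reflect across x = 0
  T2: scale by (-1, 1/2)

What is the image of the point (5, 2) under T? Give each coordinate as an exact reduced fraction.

T1 reflect across x = 0: (5, 2) → (-5, 2)
T2 scale by (-1, 1/2): (-5, 2) → (5, 1)

T(p) = (5, 1)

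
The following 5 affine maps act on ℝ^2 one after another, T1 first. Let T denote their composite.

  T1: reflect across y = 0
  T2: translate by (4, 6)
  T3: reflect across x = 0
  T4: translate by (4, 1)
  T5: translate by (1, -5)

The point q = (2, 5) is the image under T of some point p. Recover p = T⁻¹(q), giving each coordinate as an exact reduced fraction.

T1 = [1 0 0; 0 -1 0; 0 0 1]
T2·T1 = [1 0 4; 0 -1 6; 0 0 1]
T3·…·T1 = [-1 0 -4; 0 -1 6; 0 0 1]
T4·…·T1 = [-1 0 0; 0 -1 7; 0 0 1]
T5·…·T1 = [-1 0 1; 0 -1 2; 0 0 1]
det M = 1; M⁻¹ = [-1 0 1; 0 -1 2; 0 0 1]
M⁻¹ · (2, 5)ᵀ = (-1, -3)ᵀ

p = (-1, -3)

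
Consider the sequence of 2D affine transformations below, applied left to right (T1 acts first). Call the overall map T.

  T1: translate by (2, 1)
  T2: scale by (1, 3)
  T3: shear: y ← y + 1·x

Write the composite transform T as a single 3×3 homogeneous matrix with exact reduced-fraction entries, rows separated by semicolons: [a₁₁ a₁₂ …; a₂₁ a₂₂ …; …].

T1 = [1 0 2; 0 1 1; 0 0 1]
T2·T1 = [1 0 2; 0 3 3; 0 0 1]
T3·…·T1 = [1 0 2; 1 3 5; 0 0 1]

T = [1 0 2; 1 3 5; 0 0 1]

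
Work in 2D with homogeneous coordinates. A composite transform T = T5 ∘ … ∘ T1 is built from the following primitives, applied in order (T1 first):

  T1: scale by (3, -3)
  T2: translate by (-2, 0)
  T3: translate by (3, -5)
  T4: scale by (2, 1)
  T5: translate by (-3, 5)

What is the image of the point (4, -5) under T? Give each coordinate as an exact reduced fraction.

T(p) = (23, 15)

T1 scale by (3, -3): (4, -5) → (12, 15)
T2 translate by (-2, 0): (12, 15) → (10, 15)
T3 translate by (3, -5): (10, 15) → (13, 10)
T4 scale by (2, 1): (13, 10) → (26, 10)
T5 translate by (-3, 5): (26, 10) → (23, 15)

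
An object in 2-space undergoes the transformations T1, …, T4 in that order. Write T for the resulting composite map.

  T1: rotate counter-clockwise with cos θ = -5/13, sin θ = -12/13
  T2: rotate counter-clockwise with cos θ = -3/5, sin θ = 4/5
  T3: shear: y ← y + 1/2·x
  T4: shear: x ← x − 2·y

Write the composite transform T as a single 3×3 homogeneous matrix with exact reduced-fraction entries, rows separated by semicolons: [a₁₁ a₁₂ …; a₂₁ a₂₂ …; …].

T = [-32/65 -126/65 0; 19/26 11/13 0; 0 0 1]

T1 = [-5/13 12/13 0; -12/13 -5/13 0; 0 0 1]
T2·T1 = [63/65 -16/65 0; 16/65 63/65 0; 0 0 1]
T3·…·T1 = [63/65 -16/65 0; 19/26 11/13 0; 0 0 1]
T4·…·T1 = [-32/65 -126/65 0; 19/26 11/13 0; 0 0 1]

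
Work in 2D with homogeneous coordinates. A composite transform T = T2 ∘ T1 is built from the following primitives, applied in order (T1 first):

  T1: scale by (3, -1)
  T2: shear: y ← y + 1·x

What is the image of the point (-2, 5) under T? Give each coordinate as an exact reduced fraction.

T1 scale by (3, -1): (-2, 5) → (-6, -5)
T2 shear: y ← y + 1·x: (-6, -5) → (-6, -11)

T(p) = (-6, -11)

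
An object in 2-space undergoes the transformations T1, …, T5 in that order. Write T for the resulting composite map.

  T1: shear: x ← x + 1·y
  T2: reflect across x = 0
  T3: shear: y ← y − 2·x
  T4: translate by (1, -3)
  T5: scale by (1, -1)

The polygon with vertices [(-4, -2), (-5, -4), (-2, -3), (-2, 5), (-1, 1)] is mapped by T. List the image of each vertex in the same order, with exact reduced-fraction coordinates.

image vertices: (7, 17), (10, 25), (6, 16), (-2, -8), (1, 2)

T1 shear: x ← x + 1·y: (-4, -2) → (-6, -2); (-5, -4) → (-9, -4); (-2, -3) → (-5, -3); (-2, 5) → (3, 5); (-1, 1) → (0, 1)
T2 reflect across x = 0: (-6, -2) → (6, -2); (-9, -4) → (9, -4); (-5, -3) → (5, -3); (3, 5) → (-3, 5); (0, 1) → (0, 1)
T3 shear: y ← y − 2·x: (6, -2) → (6, -14); (9, -4) → (9, -22); (5, -3) → (5, -13); (-3, 5) → (-3, 11); (0, 1) → (0, 1)
T4 translate by (1, -3): (6, -14) → (7, -17); (9, -22) → (10, -25); (5, -13) → (6, -16); (-3, 11) → (-2, 8); (0, 1) → (1, -2)
T5 scale by (1, -1): (7, -17) → (7, 17); (10, -25) → (10, 25); (6, -16) → (6, 16); (-2, 8) → (-2, -8); (1, -2) → (1, 2)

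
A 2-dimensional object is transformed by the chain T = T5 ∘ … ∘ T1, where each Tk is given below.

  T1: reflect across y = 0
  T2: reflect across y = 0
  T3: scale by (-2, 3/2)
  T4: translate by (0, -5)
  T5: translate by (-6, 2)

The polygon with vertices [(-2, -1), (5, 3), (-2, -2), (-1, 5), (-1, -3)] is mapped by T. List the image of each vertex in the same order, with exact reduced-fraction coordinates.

image vertices: (-2, -9/2), (-16, 3/2), (-2, -6), (-4, 9/2), (-4, -15/2)

T1 reflect across y = 0: (-2, -1) → (-2, 1); (5, 3) → (5, -3); (-2, -2) → (-2, 2); (-1, 5) → (-1, -5); (-1, -3) → (-1, 3)
T2 reflect across y = 0: (-2, 1) → (-2, -1); (5, -3) → (5, 3); (-2, 2) → (-2, -2); (-1, -5) → (-1, 5); (-1, 3) → (-1, -3)
T3 scale by (-2, 3/2): (-2, -1) → (4, -3/2); (5, 3) → (-10, 9/2); (-2, -2) → (4, -3); (-1, 5) → (2, 15/2); (-1, -3) → (2, -9/2)
T4 translate by (0, -5): (4, -3/2) → (4, -13/2); (-10, 9/2) → (-10, -1/2); (4, -3) → (4, -8); (2, 15/2) → (2, 5/2); (2, -9/2) → (2, -19/2)
T5 translate by (-6, 2): (4, -13/2) → (-2, -9/2); (-10, -1/2) → (-16, 3/2); (4, -8) → (-2, -6); (2, 5/2) → (-4, 9/2); (2, -19/2) → (-4, -15/2)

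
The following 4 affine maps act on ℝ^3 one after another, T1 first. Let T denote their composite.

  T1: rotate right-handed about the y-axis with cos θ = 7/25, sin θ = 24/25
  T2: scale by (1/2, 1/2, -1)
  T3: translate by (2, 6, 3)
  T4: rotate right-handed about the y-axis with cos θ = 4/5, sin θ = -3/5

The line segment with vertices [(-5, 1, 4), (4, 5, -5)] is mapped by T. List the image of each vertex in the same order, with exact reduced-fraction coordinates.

T1 rotate right-handed about the y-axis with cos θ = 7/25, sin θ = 24/25: (-5, 1, 4) → (61/25, 1, 148/25); (4, 5, -5) → (-92/25, 5, -131/25)
T2 scale by (1/2, 1/2, -1): (61/25, 1, 148/25) → (61/50, 1/2, -148/25); (-92/25, 5, -131/25) → (-46/25, 5/2, 131/25)
T3 translate by (2, 6, 3): (61/50, 1/2, -148/25) → (161/50, 13/2, -73/25); (-46/25, 5/2, 131/25) → (4/25, 17/2, 206/25)
T4 rotate right-handed about the y-axis with cos θ = 4/5, sin θ = -3/5: (161/50, 13/2, -73/25) → (541/125, 13/2, -101/250); (4/25, 17/2, 206/25) → (-602/125, 17/2, 836/125)

image vertices: (541/125, 13/2, -101/250), (-602/125, 17/2, 836/125)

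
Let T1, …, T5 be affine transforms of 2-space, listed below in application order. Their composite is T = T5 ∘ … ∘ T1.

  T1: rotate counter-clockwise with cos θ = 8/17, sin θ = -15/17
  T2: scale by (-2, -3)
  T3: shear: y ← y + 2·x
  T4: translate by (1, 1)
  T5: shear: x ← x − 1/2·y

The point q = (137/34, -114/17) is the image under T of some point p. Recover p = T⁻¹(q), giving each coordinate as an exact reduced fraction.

p = (-2, 5/4)

T1 = [8/17 15/17 0; -15/17 8/17 0; 0 0 1]
T2·T1 = [-16/17 -30/17 0; 45/17 -24/17 0; 0 0 1]
T3·…·T1 = [-16/17 -30/17 0; 13/17 -84/17 0; 0 0 1]
T4·…·T1 = [-16/17 -30/17 1; 13/17 -84/17 1; 0 0 1]
T5·…·T1 = [-45/34 12/17 1/2; 13/17 -84/17 1; 0 0 1]
det M = 6; M⁻¹ = [-14/17 -2/17 9/17; -13/102 -15/68 29/102; 0 0 1]
M⁻¹ · (137/34, -114/17)ᵀ = (-2, 5/4)ᵀ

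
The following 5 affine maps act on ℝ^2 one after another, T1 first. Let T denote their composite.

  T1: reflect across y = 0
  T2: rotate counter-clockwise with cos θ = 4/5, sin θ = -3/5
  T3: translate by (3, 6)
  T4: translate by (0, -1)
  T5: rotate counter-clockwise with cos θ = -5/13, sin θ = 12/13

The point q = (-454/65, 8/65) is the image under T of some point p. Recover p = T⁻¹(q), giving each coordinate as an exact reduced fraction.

p = (-1, -1)

T1 = [1 0 0; 0 -1 0; 0 0 1]
T2·T1 = [4/5 -3/5 0; -3/5 -4/5 0; 0 0 1]
T3·…·T1 = [4/5 -3/5 3; -3/5 -4/5 6; 0 0 1]
T4·…·T1 = [4/5 -3/5 3; -3/5 -4/5 5; 0 0 1]
T5·…·T1 = [16/65 63/65 -75/13; 63/65 -16/65 11/13; 0 0 1]
det M = -1; M⁻¹ = [16/65 63/65 3/5; 63/65 -16/65 29/5; 0 0 1]
M⁻¹ · (-454/65, 8/65)ᵀ = (-1, -1)ᵀ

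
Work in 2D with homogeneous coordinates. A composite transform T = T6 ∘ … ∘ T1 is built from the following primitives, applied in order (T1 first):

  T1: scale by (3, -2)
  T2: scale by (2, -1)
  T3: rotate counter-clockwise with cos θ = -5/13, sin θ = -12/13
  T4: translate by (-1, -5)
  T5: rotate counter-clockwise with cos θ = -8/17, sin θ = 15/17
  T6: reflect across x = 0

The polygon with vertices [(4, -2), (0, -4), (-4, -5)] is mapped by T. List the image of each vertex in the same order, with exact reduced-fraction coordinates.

T1 scale by (3, -2): (4, -2) → (12, 4); (0, -4) → (0, 8); (-4, -5) → (-12, 10)
T2 scale by (2, -1): (12, 4) → (24, -4); (0, 8) → (0, -8); (-12, 10) → (-24, -10)
T3 rotate counter-clockwise with cos θ = -5/13, sin θ = -12/13: (24, -4) → (-168/13, -268/13); (0, -8) → (-96/13, 40/13); (-24, -10) → (0, 26)
T4 translate by (-1, -5): (-168/13, -268/13) → (-181/13, -333/13); (-96/13, 40/13) → (-109/13, -25/13); (0, 26) → (-1, 21)
T5 rotate counter-clockwise with cos θ = -8/17, sin θ = 15/17: (-181/13, -333/13) → (379/13, -3/13); (-109/13, -25/13) → (1247/221, -1435/221); (-1, 21) → (-307/17, -183/17)
T6 reflect across x = 0: (379/13, -3/13) → (-379/13, -3/13); (1247/221, -1435/221) → (-1247/221, -1435/221); (-307/17, -183/17) → (307/17, -183/17)

image vertices: (-379/13, -3/13), (-1247/221, -1435/221), (307/17, -183/17)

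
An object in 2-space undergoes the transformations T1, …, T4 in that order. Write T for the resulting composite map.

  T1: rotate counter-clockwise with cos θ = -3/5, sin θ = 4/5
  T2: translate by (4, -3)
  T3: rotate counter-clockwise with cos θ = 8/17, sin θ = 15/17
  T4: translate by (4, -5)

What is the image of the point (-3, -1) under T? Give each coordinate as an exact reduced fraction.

T(p) = (964/85, -122/85)

T1 rotate counter-clockwise with cos θ = -3/5, sin θ = 4/5: (-3, -1) → (13/5, -9/5)
T2 translate by (4, -3): (13/5, -9/5) → (33/5, -24/5)
T3 rotate counter-clockwise with cos θ = 8/17, sin θ = 15/17: (33/5, -24/5) → (624/85, 303/85)
T4 translate by (4, -5): (624/85, 303/85) → (964/85, -122/85)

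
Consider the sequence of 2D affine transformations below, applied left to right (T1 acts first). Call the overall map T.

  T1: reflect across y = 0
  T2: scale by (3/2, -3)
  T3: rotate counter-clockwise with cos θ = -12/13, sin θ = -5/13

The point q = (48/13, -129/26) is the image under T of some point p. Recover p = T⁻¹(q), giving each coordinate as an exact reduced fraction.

p = (-1, 2)

T1 = [1 0 0; 0 -1 0; 0 0 1]
T2·T1 = [3/2 0 0; 0 3 0; 0 0 1]
T3·…·T1 = [-18/13 15/13 0; -15/26 -36/13 0; 0 0 1]
det M = 9/2; M⁻¹ = [-8/13 -10/39 0; 5/39 -4/13 0; 0 0 1]
M⁻¹ · (48/13, -129/26)ᵀ = (-1, 2)ᵀ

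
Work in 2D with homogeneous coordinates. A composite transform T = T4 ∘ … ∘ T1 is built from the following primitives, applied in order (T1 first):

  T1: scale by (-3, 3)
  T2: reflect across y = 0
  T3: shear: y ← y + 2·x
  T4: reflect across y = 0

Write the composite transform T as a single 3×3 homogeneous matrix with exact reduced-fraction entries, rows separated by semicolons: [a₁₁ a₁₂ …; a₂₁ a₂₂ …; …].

T1 = [-3 0 0; 0 3 0; 0 0 1]
T2·T1 = [-3 0 0; 0 -3 0; 0 0 1]
T3·…·T1 = [-3 0 0; -6 -3 0; 0 0 1]
T4·…·T1 = [-3 0 0; 6 3 0; 0 0 1]

T = [-3 0 0; 6 3 0; 0 0 1]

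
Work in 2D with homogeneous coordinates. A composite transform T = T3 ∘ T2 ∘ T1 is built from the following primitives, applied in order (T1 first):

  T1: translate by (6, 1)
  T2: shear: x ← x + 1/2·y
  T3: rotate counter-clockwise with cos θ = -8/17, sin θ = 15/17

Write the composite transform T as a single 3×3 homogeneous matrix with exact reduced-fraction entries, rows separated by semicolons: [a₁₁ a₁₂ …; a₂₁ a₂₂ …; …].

T = [-8/17 -19/17 -67/17; 15/17 -1/34 179/34; 0 0 1]

T1 = [1 0 6; 0 1 1; 0 0 1]
T2·T1 = [1 1/2 13/2; 0 1 1; 0 0 1]
T3·…·T1 = [-8/17 -19/17 -67/17; 15/17 -1/34 179/34; 0 0 1]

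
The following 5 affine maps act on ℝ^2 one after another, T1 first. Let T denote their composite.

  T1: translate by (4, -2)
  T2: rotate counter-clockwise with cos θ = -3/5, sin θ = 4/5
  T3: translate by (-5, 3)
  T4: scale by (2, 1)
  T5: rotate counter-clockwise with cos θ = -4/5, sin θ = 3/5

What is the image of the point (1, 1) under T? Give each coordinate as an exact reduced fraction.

T(p) = (174/25, -368/25)

T1 translate by (4, -2): (1, 1) → (5, -1)
T2 rotate counter-clockwise with cos θ = -3/5, sin θ = 4/5: (5, -1) → (-11/5, 23/5)
T3 translate by (-5, 3): (-11/5, 23/5) → (-36/5, 38/5)
T4 scale by (2, 1): (-36/5, 38/5) → (-72/5, 38/5)
T5 rotate counter-clockwise with cos θ = -4/5, sin θ = 3/5: (-72/5, 38/5) → (174/25, -368/25)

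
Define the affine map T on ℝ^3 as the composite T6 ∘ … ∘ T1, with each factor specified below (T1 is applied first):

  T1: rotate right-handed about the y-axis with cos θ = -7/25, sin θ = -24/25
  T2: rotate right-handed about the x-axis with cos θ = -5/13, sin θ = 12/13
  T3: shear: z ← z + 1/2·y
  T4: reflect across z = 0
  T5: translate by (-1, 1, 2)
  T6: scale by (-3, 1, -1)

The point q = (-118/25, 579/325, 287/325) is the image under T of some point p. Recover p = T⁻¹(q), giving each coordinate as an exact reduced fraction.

p = (-7/3, 2, -2)

T1 = [-7/25 0 -24/25 0; 0 1 0 0; 24/25 0 -7/25 0; 0 0 0 1]
T2·T1 = [-7/25 0 -24/25 0; -288/325 -5/13 84/325 0; -24/65 12/13 7/65 0; 0 0 0 1]
T3·…·T1 = [-7/25 0 -24/25 0; -288/325 -5/13 84/325 0; -264/325 19/26 77/325 0; 0 0 0 1]
T4·…·T1 = [-7/25 0 -24/25 0; -288/325 -5/13 84/325 0; 264/325 -19/26 -77/325 0; 0 0 0 1]
T5·…·T1 = [-7/25 0 -24/25 -1; -288/325 -5/13 84/325 1; 264/325 -19/26 -77/325 2; 0 0 0 1]
T6·…·T1 = [21/25 0 72/25 3; -288/325 -5/13 84/325 1; -264/325 19/26 77/325 -2; 0 0 0 1]
det M = -3; M⁻¹ = [7/75 -228/325 -24/65 -103/325; 0 -11/13 12/13 35/13; 8/25 133/650 7/65 -617/650; 0 0 0 1]
M⁻¹ · (-118/25, 579/325, 287/325)ᵀ = (-7/3, 2, -2)ᵀ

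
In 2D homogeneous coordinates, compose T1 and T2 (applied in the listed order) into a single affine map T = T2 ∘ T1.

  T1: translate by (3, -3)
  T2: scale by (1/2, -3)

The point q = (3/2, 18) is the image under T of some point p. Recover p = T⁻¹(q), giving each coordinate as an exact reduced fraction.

p = (0, -3)

T1 = [1 0 3; 0 1 -3; 0 0 1]
T2·T1 = [1/2 0 3/2; 0 -3 9; 0 0 1]
det M = -3/2; M⁻¹ = [2 0 -3; 0 -1/3 3; 0 0 1]
M⁻¹ · (3/2, 18)ᵀ = (0, -3)ᵀ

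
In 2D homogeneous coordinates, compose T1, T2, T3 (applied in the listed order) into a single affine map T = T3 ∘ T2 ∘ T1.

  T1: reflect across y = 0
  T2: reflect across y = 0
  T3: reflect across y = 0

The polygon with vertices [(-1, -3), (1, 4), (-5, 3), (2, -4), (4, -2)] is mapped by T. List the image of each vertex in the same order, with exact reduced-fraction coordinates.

T1 reflect across y = 0: (-1, -3) → (-1, 3); (1, 4) → (1, -4); (-5, 3) → (-5, -3); (2, -4) → (2, 4); (4, -2) → (4, 2)
T2 reflect across y = 0: (-1, 3) → (-1, -3); (1, -4) → (1, 4); (-5, -3) → (-5, 3); (2, 4) → (2, -4); (4, 2) → (4, -2)
T3 reflect across y = 0: (-1, -3) → (-1, 3); (1, 4) → (1, -4); (-5, 3) → (-5, -3); (2, -4) → (2, 4); (4, -2) → (4, 2)

image vertices: (-1, 3), (1, -4), (-5, -3), (2, 4), (4, 2)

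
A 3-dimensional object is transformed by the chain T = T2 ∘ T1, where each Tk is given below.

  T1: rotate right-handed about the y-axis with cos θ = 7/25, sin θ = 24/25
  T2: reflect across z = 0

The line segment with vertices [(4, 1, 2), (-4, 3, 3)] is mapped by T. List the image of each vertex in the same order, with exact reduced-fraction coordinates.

T1 rotate right-handed about the y-axis with cos θ = 7/25, sin θ = 24/25: (4, 1, 2) → (76/25, 1, -82/25); (-4, 3, 3) → (44/25, 3, 117/25)
T2 reflect across z = 0: (76/25, 1, -82/25) → (76/25, 1, 82/25); (44/25, 3, 117/25) → (44/25, 3, -117/25)

image vertices: (76/25, 1, 82/25), (44/25, 3, -117/25)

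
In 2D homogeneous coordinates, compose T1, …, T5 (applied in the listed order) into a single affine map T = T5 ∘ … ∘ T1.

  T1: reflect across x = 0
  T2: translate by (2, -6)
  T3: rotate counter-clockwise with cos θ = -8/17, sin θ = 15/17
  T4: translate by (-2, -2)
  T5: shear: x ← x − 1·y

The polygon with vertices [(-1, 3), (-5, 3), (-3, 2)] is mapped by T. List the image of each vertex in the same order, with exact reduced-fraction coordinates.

T1 reflect across x = 0: (-1, 3) → (1, 3); (-5, 3) → (5, 3); (-3, 2) → (3, 2)
T2 translate by (2, -6): (1, 3) → (3, -3); (5, 3) → (7, -3); (3, 2) → (5, -4)
T3 rotate counter-clockwise with cos θ = -8/17, sin θ = 15/17: (3, -3) → (21/17, 69/17); (7, -3) → (-11/17, 129/17); (5, -4) → (20/17, 107/17)
T4 translate by (-2, -2): (21/17, 69/17) → (-13/17, 35/17); (-11/17, 129/17) → (-45/17, 95/17); (20/17, 107/17) → (-14/17, 73/17)
T5 shear: x ← x − 1·y: (-13/17, 35/17) → (-48/17, 35/17); (-45/17, 95/17) → (-140/17, 95/17); (-14/17, 73/17) → (-87/17, 73/17)

image vertices: (-48/17, 35/17), (-140/17, 95/17), (-87/17, 73/17)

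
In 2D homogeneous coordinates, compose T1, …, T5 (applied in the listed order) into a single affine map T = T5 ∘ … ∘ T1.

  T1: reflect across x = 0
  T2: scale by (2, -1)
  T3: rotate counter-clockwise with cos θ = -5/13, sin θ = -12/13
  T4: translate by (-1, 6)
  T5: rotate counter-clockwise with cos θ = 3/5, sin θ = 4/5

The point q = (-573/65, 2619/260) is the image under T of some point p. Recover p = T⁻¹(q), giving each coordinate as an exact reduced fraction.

T1 = [-1 0 0; 0 1 0; 0 0 1]
T2·T1 = [-2 0 0; 0 -1 0; 0 0 1]
T3·…·T1 = [10/13 -12/13 0; 24/13 5/13 0; 0 0 1]
T4·…·T1 = [10/13 -12/13 -1; 24/13 5/13 6; 0 0 1]
T5·…·T1 = [-66/65 -56/65 -27/5; 112/65 -33/65 14/5; 0 0 1]
det M = 2; M⁻¹ = [-33/130 28/65 -67/26; -56/65 -33/65 -42/13; 0 0 1]
M⁻¹ · (-573/65, 2619/260)ᵀ = (4, -3/4)ᵀ

p = (4, -3/4)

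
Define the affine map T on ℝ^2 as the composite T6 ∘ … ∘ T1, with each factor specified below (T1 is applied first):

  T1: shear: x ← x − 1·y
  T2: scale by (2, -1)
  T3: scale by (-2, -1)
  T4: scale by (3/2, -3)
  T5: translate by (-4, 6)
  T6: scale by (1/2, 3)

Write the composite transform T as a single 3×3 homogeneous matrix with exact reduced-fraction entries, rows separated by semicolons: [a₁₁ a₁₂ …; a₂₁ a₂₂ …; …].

T1 = [1 -1 0; 0 1 0; 0 0 1]
T2·T1 = [2 -2 0; 0 -1 0; 0 0 1]
T3·…·T1 = [-4 4 0; 0 1 0; 0 0 1]
T4·…·T1 = [-6 6 0; 0 -3 0; 0 0 1]
T5·…·T1 = [-6 6 -4; 0 -3 6; 0 0 1]
T6·…·T1 = [-3 3 -2; 0 -9 18; 0 0 1]

T = [-3 3 -2; 0 -9 18; 0 0 1]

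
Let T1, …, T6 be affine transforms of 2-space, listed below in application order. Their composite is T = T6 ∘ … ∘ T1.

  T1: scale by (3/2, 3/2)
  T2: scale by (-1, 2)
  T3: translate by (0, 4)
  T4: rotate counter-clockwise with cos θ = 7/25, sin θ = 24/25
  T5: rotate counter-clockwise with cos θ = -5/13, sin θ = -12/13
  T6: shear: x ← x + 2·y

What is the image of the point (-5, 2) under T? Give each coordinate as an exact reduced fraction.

T1 scale by (3/2, 3/2): (-5, 2) → (-15/2, 3)
T2 scale by (-1, 2): (-15/2, 3) → (15/2, 6)
T3 translate by (0, 4): (15/2, 6) → (15/2, 10)
T4 rotate counter-clockwise with cos θ = 7/25, sin θ = 24/25: (15/2, 10) → (-15/2, 10)
T5 rotate counter-clockwise with cos θ = -5/13, sin θ = -12/13: (-15/2, 10) → (315/26, 40/13)
T6 shear: x ← x + 2·y: (315/26, 40/13) → (475/26, 40/13)

T(p) = (475/26, 40/13)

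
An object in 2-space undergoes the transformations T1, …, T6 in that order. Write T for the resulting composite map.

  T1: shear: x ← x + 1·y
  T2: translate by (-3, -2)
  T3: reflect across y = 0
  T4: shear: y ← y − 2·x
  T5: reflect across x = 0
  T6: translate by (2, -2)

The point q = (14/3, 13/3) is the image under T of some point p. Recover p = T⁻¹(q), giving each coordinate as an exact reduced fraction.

p = (-2/3, 1)

T1 = [1 1 0; 0 1 0; 0 0 1]
T2·T1 = [1 1 -3; 0 1 -2; 0 0 1]
T3·…·T1 = [1 1 -3; 0 -1 2; 0 0 1]
T4·…·T1 = [1 1 -3; -2 -3 8; 0 0 1]
T5·…·T1 = [-1 -1 3; -2 -3 8; 0 0 1]
T6·…·T1 = [-1 -1 5; -2 -3 6; 0 0 1]
det M = 1; M⁻¹ = [-3 1 9; 2 -1 -4; 0 0 1]
M⁻¹ · (14/3, 13/3)ᵀ = (-2/3, 1)ᵀ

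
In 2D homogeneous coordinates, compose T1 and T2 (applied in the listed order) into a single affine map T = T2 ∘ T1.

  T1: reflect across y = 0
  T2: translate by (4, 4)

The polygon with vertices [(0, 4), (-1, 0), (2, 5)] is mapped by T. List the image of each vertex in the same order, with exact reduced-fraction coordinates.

image vertices: (4, 0), (3, 4), (6, -1)

T1 reflect across y = 0: (0, 4) → (0, -4); (-1, 0) → (-1, 0); (2, 5) → (2, -5)
T2 translate by (4, 4): (0, -4) → (4, 0); (-1, 0) → (3, 4); (2, -5) → (6, -1)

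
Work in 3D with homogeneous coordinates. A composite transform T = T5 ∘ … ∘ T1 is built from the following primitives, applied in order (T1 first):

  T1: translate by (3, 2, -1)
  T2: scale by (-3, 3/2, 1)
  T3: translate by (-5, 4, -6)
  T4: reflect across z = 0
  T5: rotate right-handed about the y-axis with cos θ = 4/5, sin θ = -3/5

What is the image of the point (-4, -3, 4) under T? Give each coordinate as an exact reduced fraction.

T(p) = (-17/5, 5/2, 6/5)

T1 translate by (3, 2, -1): (-4, -3, 4) → (-1, -1, 3)
T2 scale by (-3, 3/2, 1): (-1, -1, 3) → (3, -3/2, 3)
T3 translate by (-5, 4, -6): (3, -3/2, 3) → (-2, 5/2, -3)
T4 reflect across z = 0: (-2, 5/2, -3) → (-2, 5/2, 3)
T5 rotate right-handed about the y-axis with cos θ = 4/5, sin θ = -3/5: (-2, 5/2, 3) → (-17/5, 5/2, 6/5)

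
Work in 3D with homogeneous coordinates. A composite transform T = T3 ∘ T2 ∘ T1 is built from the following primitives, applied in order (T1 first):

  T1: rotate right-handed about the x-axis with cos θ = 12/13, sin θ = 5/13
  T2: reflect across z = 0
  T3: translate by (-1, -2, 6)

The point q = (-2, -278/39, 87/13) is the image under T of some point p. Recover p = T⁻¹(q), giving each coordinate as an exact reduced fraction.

p = (-1, -5, 4/3)

T1 = [1 0 0 0; 0 12/13 -5/13 0; 0 5/13 12/13 0; 0 0 0 1]
T2·T1 = [1 0 0 0; 0 12/13 -5/13 0; 0 -5/13 -12/13 0; 0 0 0 1]
T3·…·T1 = [1 0 0 -1; 0 12/13 -5/13 -2; 0 -5/13 -12/13 6; 0 0 0 1]
det M = -1; M⁻¹ = [1 0 0 1; 0 12/13 -5/13 54/13; 0 -5/13 -12/13 62/13; 0 0 0 1]
M⁻¹ · (-2, -278/39, 87/13)ᵀ = (-1, -5, 4/3)ᵀ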